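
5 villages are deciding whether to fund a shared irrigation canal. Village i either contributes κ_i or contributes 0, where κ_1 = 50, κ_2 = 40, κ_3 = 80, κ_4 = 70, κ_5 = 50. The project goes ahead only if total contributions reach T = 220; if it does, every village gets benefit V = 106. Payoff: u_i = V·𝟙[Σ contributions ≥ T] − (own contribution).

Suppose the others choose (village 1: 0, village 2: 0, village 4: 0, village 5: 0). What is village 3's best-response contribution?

Others' total = 0. Even contributing 80 gives 80 < 220: no benefit either way.
Best response: 0.

0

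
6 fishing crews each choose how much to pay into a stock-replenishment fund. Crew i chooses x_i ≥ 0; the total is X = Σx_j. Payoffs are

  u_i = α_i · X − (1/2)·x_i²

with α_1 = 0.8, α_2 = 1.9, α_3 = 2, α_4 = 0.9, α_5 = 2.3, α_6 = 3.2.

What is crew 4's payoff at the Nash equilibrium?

9.585

Crew i's FOC: ∂u_i/∂x_i = α_i − x_i = 0, so x_i* = α_i.
NE contributions = (0.8, 1.9, 2, 0.9, 2.3, 3.2); X = 11.1.
u_4 = α_4·X − ½·(x_4)² = 0.9·11.1 − ½·0.9² = 9.585.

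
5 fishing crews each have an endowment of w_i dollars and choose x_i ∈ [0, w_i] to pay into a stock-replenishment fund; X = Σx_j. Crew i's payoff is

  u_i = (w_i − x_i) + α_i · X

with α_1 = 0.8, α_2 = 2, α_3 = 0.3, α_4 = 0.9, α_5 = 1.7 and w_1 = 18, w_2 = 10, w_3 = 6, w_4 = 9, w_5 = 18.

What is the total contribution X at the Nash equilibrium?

∂u_i/∂x_i = α_i − 1, so crew i contributes w_i if α_i > 1, else 0.
α_i > 1 for i ∈ {2, 5}; NE contributions (0, 10, 0, 0, 18), X = 28.

28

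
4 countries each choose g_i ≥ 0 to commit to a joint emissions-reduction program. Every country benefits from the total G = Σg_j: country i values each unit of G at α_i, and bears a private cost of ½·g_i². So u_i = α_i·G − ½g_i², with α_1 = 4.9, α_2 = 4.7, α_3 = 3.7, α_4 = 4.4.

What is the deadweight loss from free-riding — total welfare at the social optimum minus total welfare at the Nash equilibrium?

352.865

Country i's FOC: ∂u_i/∂g_i = α_i − g_i = 0, so g_i* = α_i.
NE contributions = (4.9, 4.7, 3.7, 4.4); G = 17.7.
W^NE = (Σα)·G − ½Σα_i² = 17.7² − ½·79.15 = 273.715.
Planner sets g_i = Σα_j = 17.7 for every i, so G^SO = 4·17.7 = 70.8.
W^SO = (Σα)·G^SO − ½·4·(Σα)² = (4/2)·17.7² = 626.58.
Deadweight loss = W^SO − W^NE = 352.865.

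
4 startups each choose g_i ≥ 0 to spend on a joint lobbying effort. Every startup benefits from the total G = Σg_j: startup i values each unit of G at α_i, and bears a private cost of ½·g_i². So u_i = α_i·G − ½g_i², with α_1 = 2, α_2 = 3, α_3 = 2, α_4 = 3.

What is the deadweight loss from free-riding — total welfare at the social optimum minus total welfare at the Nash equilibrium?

113

Startup i's FOC: ∂u_i/∂g_i = α_i − g_i = 0, so g_i* = α_i.
NE contributions = (2, 3, 2, 3); G = 10.
W^NE = (Σα)·G − ½Σα_i² = 10² − ½·26 = 87.
Planner sets g_i = Σα_j = 10 for every i, so G^SO = 4·10 = 40.
W^SO = (Σα)·G^SO − ½·4·(Σα)² = (4/2)·10² = 200.
Deadweight loss = W^SO − W^NE = 113.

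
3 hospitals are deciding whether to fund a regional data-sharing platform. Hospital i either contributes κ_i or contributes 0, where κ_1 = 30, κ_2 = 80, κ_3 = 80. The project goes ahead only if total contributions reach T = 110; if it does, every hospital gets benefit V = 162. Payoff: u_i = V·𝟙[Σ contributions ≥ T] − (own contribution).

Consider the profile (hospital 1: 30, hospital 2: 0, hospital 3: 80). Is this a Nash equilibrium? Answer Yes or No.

Yes

Total = 110 ≥ 110: provided.
Hospital 1 (pledges 30, payoff 132): dropping to 0 → total 80, payoff 0. No gain.
Hospital 2 (pledges 0, payoff 162): pledging 80 → total 190, payoff 82. No gain.
Hospital 3 (pledges 80, payoff 82): dropping to 0 → total 30, payoff 0. No gain.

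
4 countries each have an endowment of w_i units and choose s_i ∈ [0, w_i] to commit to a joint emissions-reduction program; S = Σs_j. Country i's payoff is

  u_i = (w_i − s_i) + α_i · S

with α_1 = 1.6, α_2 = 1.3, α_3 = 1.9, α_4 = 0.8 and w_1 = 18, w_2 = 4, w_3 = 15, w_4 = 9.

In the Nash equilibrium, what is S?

37

∂u_i/∂s_i = α_i − 1, so country i contributes w_i if α_i > 1, else 0.
α_i > 1 for i ∈ {1, 2, 3}; NE contributions (18, 4, 15, 0), S = 37.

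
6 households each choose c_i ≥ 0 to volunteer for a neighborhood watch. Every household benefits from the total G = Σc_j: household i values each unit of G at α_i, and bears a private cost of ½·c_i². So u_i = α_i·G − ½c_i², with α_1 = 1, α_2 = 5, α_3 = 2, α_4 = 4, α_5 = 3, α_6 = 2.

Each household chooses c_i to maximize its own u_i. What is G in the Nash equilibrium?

17

Household i's FOC: ∂u_i/∂c_i = α_i − c_i = 0, so c_i* = α_i.
NE contributions = (1, 5, 2, 4, 3, 2); G = 17.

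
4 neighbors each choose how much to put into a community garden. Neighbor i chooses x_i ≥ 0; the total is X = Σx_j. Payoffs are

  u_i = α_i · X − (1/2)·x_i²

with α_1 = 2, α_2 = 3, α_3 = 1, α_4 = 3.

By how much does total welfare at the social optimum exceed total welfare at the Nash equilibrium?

Neighbor i's FOC: ∂u_i/∂x_i = α_i − x_i = 0, so x_i* = α_i.
NE contributions = (2, 3, 1, 3); X = 9.
W^NE = (Σα)·X − ½Σα_i² = 9² − ½·23 = 69.5.
Planner sets x_i = Σα_j = 9 for every i, so X^SO = 4·9 = 36.
W^SO = (Σα)·X^SO − ½·4·(Σα)² = (4/2)·9² = 162.
Deadweight loss = W^SO − W^NE = 92.5.

92.5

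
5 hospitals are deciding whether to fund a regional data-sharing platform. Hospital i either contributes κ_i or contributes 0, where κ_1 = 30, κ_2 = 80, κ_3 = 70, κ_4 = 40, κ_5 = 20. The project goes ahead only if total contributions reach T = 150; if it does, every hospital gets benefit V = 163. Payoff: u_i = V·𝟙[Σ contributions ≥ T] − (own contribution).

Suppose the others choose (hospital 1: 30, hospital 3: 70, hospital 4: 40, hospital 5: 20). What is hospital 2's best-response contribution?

0

Others' total = 160 ≥ 150; contributing adds cost 80 for no extra benefit.
Best response: 0.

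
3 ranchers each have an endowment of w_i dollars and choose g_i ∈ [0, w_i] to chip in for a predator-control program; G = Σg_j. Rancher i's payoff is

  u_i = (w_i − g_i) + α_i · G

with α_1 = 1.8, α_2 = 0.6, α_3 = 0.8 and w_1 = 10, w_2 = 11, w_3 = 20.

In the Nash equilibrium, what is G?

10

∂u_i/∂g_i = α_i − 1, so rancher i contributes w_i if α_i > 1, else 0.
α_i > 1 for i ∈ {1}; NE contributions (10, 0, 0), G = 10.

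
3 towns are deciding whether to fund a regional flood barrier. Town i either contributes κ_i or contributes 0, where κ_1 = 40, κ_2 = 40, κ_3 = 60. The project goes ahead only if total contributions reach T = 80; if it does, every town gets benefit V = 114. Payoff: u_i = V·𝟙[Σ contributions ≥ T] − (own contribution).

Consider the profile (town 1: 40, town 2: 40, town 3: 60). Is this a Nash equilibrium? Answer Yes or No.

No

Total = 140 ≥ 80: provided.
Town 1 (pledges 40, payoff 74): dropping to 0 → total 100, payoff 114. Profitable deviation.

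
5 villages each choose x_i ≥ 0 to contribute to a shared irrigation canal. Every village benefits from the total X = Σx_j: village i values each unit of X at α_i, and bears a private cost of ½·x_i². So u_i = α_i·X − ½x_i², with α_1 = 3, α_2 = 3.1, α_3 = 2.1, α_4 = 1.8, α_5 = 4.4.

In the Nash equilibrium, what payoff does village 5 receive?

Village i's FOC: ∂u_i/∂x_i = α_i − x_i = 0, so x_i* = α_i.
NE contributions = (3, 3.1, 2.1, 1.8, 4.4); X = 14.4.
u_5 = α_5·X − ½·(x_5)² = 4.4·14.4 − ½·4.4² = 53.68.

53.68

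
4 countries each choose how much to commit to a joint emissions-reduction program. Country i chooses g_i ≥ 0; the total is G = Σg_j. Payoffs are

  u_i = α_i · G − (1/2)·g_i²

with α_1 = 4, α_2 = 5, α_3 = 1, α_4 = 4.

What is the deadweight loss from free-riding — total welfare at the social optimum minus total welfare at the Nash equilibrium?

225

Country i's FOC: ∂u_i/∂g_i = α_i − g_i = 0, so g_i* = α_i.
NE contributions = (4, 5, 1, 4); G = 14.
W^NE = (Σα)·G − ½Σα_i² = 14² − ½·58 = 167.
Planner sets g_i = Σα_j = 14 for every i, so G^SO = 4·14 = 56.
W^SO = (Σα)·G^SO − ½·4·(Σα)² = (4/2)·14² = 392.
Deadweight loss = W^SO − W^NE = 225.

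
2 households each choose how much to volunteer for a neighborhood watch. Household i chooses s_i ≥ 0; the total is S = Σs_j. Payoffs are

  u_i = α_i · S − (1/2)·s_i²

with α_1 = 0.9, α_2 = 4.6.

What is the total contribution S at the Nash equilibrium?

Household i's FOC: ∂u_i/∂s_i = α_i − s_i = 0, so s_i* = α_i.
NE contributions = (0.9, 4.6); S = 5.5.

5.5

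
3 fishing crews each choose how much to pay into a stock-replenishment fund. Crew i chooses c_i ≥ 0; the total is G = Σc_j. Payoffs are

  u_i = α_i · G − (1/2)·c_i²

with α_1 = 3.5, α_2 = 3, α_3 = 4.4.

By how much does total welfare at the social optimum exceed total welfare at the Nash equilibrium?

Crew i's FOC: ∂u_i/∂c_i = α_i − c_i = 0, so c_i* = α_i.
NE contributions = (3.5, 3, 4.4); G = 10.9.
W^NE = (Σα)·G − ½Σα_i² = 10.9² − ½·40.61 = 98.505.
Planner sets c_i = Σα_j = 10.9 for every i, so G^SO = 3·10.9 = 32.7.
W^SO = (Σα)·G^SO − ½·3·(Σα)² = (3/2)·10.9² = 178.215.
Deadweight loss = W^SO − W^NE = 79.71.

79.71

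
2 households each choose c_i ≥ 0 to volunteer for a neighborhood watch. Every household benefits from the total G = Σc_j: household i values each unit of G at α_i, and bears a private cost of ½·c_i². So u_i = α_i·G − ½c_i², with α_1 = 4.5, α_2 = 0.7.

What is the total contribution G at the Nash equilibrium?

5.2

Household i's FOC: ∂u_i/∂c_i = α_i − c_i = 0, so c_i* = α_i.
NE contributions = (4.5, 0.7); G = 5.2.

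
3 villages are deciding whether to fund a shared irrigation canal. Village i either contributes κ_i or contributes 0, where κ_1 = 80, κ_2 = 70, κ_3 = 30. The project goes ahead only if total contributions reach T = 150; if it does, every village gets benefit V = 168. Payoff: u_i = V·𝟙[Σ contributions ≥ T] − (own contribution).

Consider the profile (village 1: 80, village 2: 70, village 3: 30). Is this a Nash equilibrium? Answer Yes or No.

Total = 180 ≥ 150: provided.
Village 1 (pledges 80, payoff 88): dropping to 0 → total 100, payoff 0. No gain.
Village 2 (pledges 70, payoff 98): dropping to 0 → total 110, payoff 0. No gain.
Village 3 (pledges 30, payoff 138): dropping to 0 → total 150, payoff 168. Profitable deviation.

No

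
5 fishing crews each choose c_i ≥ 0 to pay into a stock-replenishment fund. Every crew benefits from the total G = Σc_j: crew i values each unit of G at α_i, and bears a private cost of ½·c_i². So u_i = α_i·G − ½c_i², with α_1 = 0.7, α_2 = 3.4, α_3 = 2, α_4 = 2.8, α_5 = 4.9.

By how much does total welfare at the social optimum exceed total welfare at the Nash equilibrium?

Crew i's FOC: ∂u_i/∂c_i = α_i − c_i = 0, so c_i* = α_i.
NE contributions = (0.7, 3.4, 2, 2.8, 4.9); G = 13.8.
W^NE = (Σα)·G − ½Σα_i² = 13.8² − ½·47.9 = 166.49.
Planner sets c_i = Σα_j = 13.8 for every i, so G^SO = 5·13.8 = 69.
W^SO = (Σα)·G^SO − ½·5·(Σα)² = (5/2)·13.8² = 476.1.
Deadweight loss = W^SO − W^NE = 309.61.

309.61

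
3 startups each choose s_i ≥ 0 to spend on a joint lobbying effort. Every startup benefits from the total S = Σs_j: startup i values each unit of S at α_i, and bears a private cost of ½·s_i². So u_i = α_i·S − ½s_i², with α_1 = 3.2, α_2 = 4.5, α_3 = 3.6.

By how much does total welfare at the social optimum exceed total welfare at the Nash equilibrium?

85.57

Startup i's FOC: ∂u_i/∂s_i = α_i − s_i = 0, so s_i* = α_i.
NE contributions = (3.2, 4.5, 3.6); S = 11.3.
W^NE = (Σα)·S − ½Σα_i² = 11.3² − ½·43.45 = 105.965.
Planner sets s_i = Σα_j = 11.3 for every i, so S^SO = 3·11.3 = 33.9.
W^SO = (Σα)·S^SO − ½·3·(Σα)² = (3/2)·11.3² = 191.535.
Deadweight loss = W^SO − W^NE = 85.57.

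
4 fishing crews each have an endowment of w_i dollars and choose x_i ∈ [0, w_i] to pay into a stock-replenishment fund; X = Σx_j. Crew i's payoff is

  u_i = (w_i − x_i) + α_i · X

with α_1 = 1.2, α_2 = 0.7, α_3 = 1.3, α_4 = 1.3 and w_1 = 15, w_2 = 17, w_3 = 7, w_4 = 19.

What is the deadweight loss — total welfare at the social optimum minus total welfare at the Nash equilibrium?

∂u_i/∂x_i = α_i − 1, so crew i contributes w_i if α_i > 1, else 0.
α_i > 1 for i ∈ {1, 3, 4}; NE contributions (15, 0, 7, 19), X = 41.
W^NE = Σw_i − X^NE + (Σα_i)·X^NE = 58 + 3.5·41 = 201.5.
Planner: ∂(Σu_j)/∂x_i = Σα_j − 1 = 3.5 > 0, so everyone contributes w_i; X^SO = 58, W^SO = 58 + 3.5·58 = 261.
Deadweight loss = 59.5.

59.5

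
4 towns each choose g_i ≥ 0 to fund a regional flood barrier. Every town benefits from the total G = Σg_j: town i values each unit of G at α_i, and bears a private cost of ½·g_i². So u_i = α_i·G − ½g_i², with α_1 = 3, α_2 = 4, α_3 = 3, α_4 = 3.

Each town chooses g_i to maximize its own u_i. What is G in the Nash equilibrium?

Town i's FOC: ∂u_i/∂g_i = α_i − g_i = 0, so g_i* = α_i.
NE contributions = (3, 4, 3, 3); G = 13.

13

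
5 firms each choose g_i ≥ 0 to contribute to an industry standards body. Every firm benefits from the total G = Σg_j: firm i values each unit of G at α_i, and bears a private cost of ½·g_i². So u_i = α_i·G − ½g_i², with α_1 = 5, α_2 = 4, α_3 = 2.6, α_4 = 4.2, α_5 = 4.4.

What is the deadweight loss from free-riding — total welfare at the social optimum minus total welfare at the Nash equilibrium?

654.44

Firm i's FOC: ∂u_i/∂g_i = α_i − g_i = 0, so g_i* = α_i.
NE contributions = (5, 4, 2.6, 4.2, 4.4); G = 20.2.
W^NE = (Σα)·G − ½Σα_i² = 20.2² − ½·84.76 = 365.66.
Planner sets g_i = Σα_j = 20.2 for every i, so G^SO = 5·20.2 = 101.
W^SO = (Σα)·G^SO − ½·5·(Σα)² = (5/2)·20.2² = 1020.1.
Deadweight loss = W^SO − W^NE = 654.44.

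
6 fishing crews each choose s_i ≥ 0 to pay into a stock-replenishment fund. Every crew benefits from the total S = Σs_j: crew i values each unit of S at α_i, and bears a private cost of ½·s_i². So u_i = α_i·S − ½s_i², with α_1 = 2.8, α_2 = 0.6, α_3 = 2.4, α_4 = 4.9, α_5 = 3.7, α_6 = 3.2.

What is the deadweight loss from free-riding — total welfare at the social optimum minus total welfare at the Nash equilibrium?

650.47

Crew i's FOC: ∂u_i/∂s_i = α_i − s_i = 0, so s_i* = α_i.
NE contributions = (2.8, 0.6, 2.4, 4.9, 3.7, 3.2); S = 17.6.
W^NE = (Σα)·S − ½Σα_i² = 17.6² − ½·61.9 = 278.81.
Planner sets s_i = Σα_j = 17.6 for every i, so S^SO = 6·17.6 = 105.6.
W^SO = (Σα)·S^SO − ½·6·(Σα)² = (6/2)·17.6² = 929.28.
Deadweight loss = W^SO − W^NE = 650.47.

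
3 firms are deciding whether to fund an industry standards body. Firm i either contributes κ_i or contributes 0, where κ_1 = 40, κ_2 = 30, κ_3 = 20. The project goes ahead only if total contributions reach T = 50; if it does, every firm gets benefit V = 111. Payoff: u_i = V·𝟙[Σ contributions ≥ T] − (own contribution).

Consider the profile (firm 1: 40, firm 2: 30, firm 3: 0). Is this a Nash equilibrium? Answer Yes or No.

Yes

Total = 70 ≥ 50: provided.
Firm 1 (pledges 40, payoff 71): dropping to 0 → total 30, payoff 0. No gain.
Firm 2 (pledges 30, payoff 81): dropping to 0 → total 40, payoff 0. No gain.
Firm 3 (pledges 0, payoff 111): pledging 20 → total 90, payoff 91. No gain.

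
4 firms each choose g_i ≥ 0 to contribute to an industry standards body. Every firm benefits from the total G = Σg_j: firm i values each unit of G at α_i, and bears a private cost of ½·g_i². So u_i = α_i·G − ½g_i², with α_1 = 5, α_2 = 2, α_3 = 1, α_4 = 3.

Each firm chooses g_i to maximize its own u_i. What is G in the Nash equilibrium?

11

Firm i's FOC: ∂u_i/∂g_i = α_i − g_i = 0, so g_i* = α_i.
NE contributions = (5, 2, 1, 3); G = 11.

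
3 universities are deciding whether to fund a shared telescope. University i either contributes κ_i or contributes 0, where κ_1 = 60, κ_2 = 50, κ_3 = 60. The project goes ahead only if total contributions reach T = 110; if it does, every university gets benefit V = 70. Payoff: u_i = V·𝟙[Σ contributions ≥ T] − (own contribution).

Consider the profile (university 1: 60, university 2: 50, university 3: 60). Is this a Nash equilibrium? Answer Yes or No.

No

Total = 170 ≥ 110: provided.
University 1 (pledges 60, payoff 10): dropping to 0 → total 110, payoff 70. Profitable deviation.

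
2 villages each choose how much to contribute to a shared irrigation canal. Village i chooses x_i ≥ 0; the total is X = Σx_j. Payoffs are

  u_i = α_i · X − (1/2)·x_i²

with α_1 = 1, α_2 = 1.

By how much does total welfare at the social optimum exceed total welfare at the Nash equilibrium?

Village i's FOC: ∂u_i/∂x_i = α_i − x_i = 0, so x_i* = α_i.
NE contributions = (1, 1); X = 2.
W^NE = (Σα)·X − ½Σα_i² = 2² − ½·2 = 3.
Planner sets x_i = Σα_j = 2 for every i, so X^SO = 2·2 = 4.
W^SO = (Σα)·X^SO − ½·2·(Σα)² = (2/2)·2² = 4.
Deadweight loss = W^SO − W^NE = 1.

1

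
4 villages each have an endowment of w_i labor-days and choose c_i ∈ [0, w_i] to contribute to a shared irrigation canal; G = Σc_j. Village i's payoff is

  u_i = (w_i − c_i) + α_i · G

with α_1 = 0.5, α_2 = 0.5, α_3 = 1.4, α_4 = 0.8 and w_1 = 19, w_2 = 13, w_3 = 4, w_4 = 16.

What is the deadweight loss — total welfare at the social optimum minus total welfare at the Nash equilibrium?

∂u_i/∂c_i = α_i − 1, so village i contributes w_i if α_i > 1, else 0.
α_i > 1 for i ∈ {3}; NE contributions (0, 0, 4, 0), G = 4.
W^NE = Σw_i − G^NE + (Σα_i)·G^NE = 52 + 2.2·4 = 60.8.
Planner: ∂(Σu_j)/∂c_i = Σα_j − 1 = 2.2 > 0, so everyone contributes w_i; G^SO = 52, W^SO = 52 + 2.2·52 = 166.4.
Deadweight loss = 105.6.

105.6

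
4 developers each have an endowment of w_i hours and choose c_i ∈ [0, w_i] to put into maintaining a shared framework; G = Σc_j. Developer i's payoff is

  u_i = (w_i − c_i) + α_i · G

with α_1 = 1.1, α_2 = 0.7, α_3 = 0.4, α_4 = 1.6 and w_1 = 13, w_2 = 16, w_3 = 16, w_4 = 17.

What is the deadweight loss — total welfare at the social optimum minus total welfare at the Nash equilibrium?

89.6

∂u_i/∂c_i = α_i − 1, so developer i contributes w_i if α_i > 1, else 0.
α_i > 1 for i ∈ {1, 4}; NE contributions (13, 0, 0, 17), G = 30.
W^NE = Σw_i − G^NE + (Σα_i)·G^NE = 62 + 2.8·30 = 146.
Planner: ∂(Σu_j)/∂c_i = Σα_j − 1 = 2.8 > 0, so everyone contributes w_i; G^SO = 62, W^SO = 62 + 2.8·62 = 235.6.
Deadweight loss = 89.6.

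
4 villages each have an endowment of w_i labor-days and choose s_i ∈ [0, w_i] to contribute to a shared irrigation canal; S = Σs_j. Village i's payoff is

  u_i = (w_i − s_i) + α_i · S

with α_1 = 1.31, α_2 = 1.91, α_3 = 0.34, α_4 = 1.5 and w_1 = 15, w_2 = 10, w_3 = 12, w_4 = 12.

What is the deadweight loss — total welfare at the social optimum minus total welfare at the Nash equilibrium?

∂u_i/∂s_i = α_i − 1, so village i contributes w_i if α_i > 1, else 0.
α_i > 1 for i ∈ {1, 2, 4}; NE contributions (15, 10, 0, 12), S = 37.
W^NE = Σw_i − S^NE + (Σα_i)·S^NE = 49 + 4.06·37 = 199.22.
Planner: ∂(Σu_j)/∂s_i = Σα_j − 1 = 4.06 > 0, so everyone contributes w_i; S^SO = 49, W^SO = 49 + 4.06·49 = 247.94.
Deadweight loss = 48.72.

48.72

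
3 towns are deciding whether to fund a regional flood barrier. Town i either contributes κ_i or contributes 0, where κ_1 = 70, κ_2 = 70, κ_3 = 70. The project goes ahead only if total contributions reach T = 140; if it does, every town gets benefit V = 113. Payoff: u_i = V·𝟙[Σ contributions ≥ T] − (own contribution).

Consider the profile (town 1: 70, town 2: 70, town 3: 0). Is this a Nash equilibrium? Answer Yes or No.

Yes

Total = 140 ≥ 140: provided.
Town 1 (pledges 70, payoff 43): dropping to 0 → total 70, payoff 0. No gain.
Town 2 (pledges 70, payoff 43): dropping to 0 → total 70, payoff 0. No gain.
Town 3 (pledges 0, payoff 113): pledging 70 → total 210, payoff 43. No gain.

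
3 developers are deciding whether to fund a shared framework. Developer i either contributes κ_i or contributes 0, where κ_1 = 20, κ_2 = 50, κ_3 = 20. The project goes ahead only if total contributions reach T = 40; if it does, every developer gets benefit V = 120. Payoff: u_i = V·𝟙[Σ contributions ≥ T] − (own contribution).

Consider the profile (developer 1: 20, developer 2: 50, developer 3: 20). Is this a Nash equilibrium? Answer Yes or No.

Total = 90 ≥ 40: provided.
Developer 1 (pledges 20, payoff 100): dropping to 0 → total 70, payoff 120. Profitable deviation.

No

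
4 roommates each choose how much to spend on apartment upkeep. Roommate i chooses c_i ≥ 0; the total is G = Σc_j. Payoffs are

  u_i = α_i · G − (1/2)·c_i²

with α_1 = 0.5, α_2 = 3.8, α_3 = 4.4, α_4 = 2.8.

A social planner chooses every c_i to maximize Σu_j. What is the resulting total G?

46

Planner FOC: ∂(Σu_j)/∂c_i = (Σα_j) − c_i = 0, so c_i^SO = Σα_j = 11.5 for every i; G^SO = 46.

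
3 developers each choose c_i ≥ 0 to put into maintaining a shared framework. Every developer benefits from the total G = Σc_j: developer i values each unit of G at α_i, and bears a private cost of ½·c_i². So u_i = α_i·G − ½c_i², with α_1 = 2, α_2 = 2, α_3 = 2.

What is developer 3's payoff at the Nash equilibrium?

Developer i's FOC: ∂u_i/∂c_i = α_i − c_i = 0, so c_i* = α_i.
NE contributions = (2, 2, 2); G = 6.
u_3 = α_3·G − ½·(c_3)² = 2·6 − ½·2² = 10.

10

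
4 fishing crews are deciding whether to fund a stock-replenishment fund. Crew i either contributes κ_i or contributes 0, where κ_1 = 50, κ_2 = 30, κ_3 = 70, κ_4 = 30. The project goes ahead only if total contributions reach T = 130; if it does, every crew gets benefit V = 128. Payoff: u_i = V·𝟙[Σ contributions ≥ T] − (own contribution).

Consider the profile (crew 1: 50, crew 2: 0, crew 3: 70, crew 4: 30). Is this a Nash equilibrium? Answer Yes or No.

Total = 150 ≥ 130: provided.
Crew 1 (pledges 50, payoff 78): dropping to 0 → total 100, payoff 0. No gain.
Crew 2 (pledges 0, payoff 128): pledging 30 → total 180, payoff 98. No gain.
Crew 3 (pledges 70, payoff 58): dropping to 0 → total 80, payoff 0. No gain.
Crew 4 (pledges 30, payoff 98): dropping to 0 → total 120, payoff 0. No gain.

Yes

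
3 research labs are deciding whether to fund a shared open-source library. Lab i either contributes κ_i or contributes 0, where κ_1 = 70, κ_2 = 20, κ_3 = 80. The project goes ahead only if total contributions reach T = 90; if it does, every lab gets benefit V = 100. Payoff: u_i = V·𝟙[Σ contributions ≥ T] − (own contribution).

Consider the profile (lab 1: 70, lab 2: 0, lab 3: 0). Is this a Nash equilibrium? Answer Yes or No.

No

Total = 70 < 90: not provided.
Lab 1 (pledges 70, payoff -70): dropping to 0 → total 0, payoff 0. Profitable deviation.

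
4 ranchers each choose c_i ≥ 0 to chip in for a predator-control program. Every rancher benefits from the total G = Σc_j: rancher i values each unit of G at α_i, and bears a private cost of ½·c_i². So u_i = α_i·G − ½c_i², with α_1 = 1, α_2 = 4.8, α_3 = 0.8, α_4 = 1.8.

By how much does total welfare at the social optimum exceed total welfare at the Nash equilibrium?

Rancher i's FOC: ∂u_i/∂c_i = α_i − c_i = 0, so c_i* = α_i.
NE contributions = (1, 4.8, 0.8, 1.8); G = 8.4.
W^NE = (Σα)·G − ½Σα_i² = 8.4² − ½·27.92 = 56.6.
Planner sets c_i = Σα_j = 8.4 for every i, so G^SO = 4·8.4 = 33.6.
W^SO = (Σα)·G^SO − ½·4·(Σα)² = (4/2)·8.4² = 141.12.
Deadweight loss = W^SO − W^NE = 84.52.

84.52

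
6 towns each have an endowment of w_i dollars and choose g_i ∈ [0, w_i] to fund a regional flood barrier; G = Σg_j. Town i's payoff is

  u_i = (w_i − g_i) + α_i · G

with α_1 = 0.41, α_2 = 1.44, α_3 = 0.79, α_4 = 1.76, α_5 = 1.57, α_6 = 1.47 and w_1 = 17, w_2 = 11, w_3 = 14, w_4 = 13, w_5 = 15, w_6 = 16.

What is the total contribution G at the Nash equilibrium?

55

∂u_i/∂g_i = α_i − 1, so town i contributes w_i if α_i > 1, else 0.
α_i > 1 for i ∈ {2, 4, 5, 6}; NE contributions (0, 11, 0, 13, 15, 16), G = 55.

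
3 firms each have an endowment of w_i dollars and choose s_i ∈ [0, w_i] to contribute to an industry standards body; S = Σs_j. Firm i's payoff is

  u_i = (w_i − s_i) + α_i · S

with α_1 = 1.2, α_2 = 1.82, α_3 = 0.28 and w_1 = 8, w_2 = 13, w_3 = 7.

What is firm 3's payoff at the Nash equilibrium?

12.88

∂u_i/∂s_i = α_i − 1, so firm i contributes w_i if α_i > 1, else 0.
α_i > 1 for i ∈ {1, 2}; NE contributions (8, 13, 0), S = 21.
u_3 = (7 − 0) + 0.28·21 = 12.88.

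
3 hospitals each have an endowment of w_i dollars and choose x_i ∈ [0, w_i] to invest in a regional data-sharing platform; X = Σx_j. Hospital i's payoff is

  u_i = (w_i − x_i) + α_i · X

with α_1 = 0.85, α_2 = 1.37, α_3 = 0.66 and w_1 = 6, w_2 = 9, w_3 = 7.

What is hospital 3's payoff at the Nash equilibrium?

12.94

∂u_i/∂x_i = α_i − 1, so hospital i contributes w_i if α_i > 1, else 0.
α_i > 1 for i ∈ {2}; NE contributions (0, 9, 0), X = 9.
u_3 = (7 − 0) + 0.66·9 = 12.94.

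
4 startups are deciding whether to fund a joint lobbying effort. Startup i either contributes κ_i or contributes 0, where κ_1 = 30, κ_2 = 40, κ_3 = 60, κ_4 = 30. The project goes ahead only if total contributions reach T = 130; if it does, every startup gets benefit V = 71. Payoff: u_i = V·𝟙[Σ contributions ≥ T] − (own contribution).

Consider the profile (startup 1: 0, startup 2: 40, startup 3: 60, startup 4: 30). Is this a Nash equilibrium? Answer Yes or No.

Yes

Total = 130 ≥ 130: provided.
Startup 1 (pledges 0, payoff 71): pledging 30 → total 160, payoff 41. No gain.
Startup 2 (pledges 40, payoff 31): dropping to 0 → total 90, payoff 0. No gain.
Startup 3 (pledges 60, payoff 11): dropping to 0 → total 70, payoff 0. No gain.
Startup 4 (pledges 30, payoff 41): dropping to 0 → total 100, payoff 0. No gain.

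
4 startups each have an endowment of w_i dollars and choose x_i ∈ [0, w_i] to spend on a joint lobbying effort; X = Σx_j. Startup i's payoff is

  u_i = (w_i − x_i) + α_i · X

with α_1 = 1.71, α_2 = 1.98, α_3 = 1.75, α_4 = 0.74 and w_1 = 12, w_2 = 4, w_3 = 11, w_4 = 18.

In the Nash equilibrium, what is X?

∂u_i/∂x_i = α_i − 1, so startup i contributes w_i if α_i > 1, else 0.
α_i > 1 for i ∈ {1, 2, 3}; NE contributions (12, 4, 11, 0), X = 27.

27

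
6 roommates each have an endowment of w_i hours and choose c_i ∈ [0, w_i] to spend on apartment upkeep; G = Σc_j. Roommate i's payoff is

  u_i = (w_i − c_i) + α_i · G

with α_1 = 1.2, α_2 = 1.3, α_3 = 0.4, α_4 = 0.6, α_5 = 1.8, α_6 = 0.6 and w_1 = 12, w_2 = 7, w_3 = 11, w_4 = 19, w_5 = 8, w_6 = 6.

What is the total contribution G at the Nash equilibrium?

27

∂u_i/∂c_i = α_i − 1, so roommate i contributes w_i if α_i > 1, else 0.
α_i > 1 for i ∈ {1, 2, 5}; NE contributions (12, 7, 0, 0, 8, 0), G = 27.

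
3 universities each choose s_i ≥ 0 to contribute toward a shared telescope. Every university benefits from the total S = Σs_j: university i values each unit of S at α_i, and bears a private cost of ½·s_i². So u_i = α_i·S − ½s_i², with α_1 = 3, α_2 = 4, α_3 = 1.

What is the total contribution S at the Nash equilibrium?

8

University i's FOC: ∂u_i/∂s_i = α_i − s_i = 0, so s_i* = α_i.
NE contributions = (3, 4, 1); S = 8.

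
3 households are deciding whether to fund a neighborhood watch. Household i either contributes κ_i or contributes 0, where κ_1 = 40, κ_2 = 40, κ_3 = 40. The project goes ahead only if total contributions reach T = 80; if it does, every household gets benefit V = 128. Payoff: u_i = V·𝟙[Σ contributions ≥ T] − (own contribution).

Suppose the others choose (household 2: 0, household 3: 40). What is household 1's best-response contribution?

Others' total = 40. Contributing 40 brings total to 80 ≥ 80: gain V − κ_1 = 88.
Best response: 40.

40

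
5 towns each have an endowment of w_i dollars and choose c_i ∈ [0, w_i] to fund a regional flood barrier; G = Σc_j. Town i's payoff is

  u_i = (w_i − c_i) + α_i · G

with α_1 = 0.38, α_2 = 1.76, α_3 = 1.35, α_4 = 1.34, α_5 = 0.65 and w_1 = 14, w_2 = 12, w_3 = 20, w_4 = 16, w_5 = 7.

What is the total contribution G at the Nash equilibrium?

∂u_i/∂c_i = α_i − 1, so town i contributes w_i if α_i > 1, else 0.
α_i > 1 for i ∈ {2, 3, 4}; NE contributions (0, 12, 20, 16, 0), G = 48.

48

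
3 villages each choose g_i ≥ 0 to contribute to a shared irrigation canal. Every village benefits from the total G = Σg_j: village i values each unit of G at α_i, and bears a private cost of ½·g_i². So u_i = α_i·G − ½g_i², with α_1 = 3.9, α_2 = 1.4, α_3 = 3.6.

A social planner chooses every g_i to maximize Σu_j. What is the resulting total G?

26.7

Planner FOC: ∂(Σu_j)/∂g_i = (Σα_j) − g_i = 0, so g_i^SO = Σα_j = 8.9 for every i; G^SO = 26.7.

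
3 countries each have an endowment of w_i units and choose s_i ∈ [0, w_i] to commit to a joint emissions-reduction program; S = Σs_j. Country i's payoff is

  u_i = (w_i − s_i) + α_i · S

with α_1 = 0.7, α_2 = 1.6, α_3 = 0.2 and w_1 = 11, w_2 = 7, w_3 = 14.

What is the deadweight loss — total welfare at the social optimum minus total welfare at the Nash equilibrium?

37.5

∂u_i/∂s_i = α_i − 1, so country i contributes w_i if α_i > 1, else 0.
α_i > 1 for i ∈ {2}; NE contributions (0, 7, 0), S = 7.
W^NE = Σw_i − S^NE + (Σα_i)·S^NE = 32 + 1.5·7 = 42.5.
Planner: ∂(Σu_j)/∂s_i = Σα_j − 1 = 1.5 > 0, so everyone contributes w_i; S^SO = 32, W^SO = 32 + 1.5·32 = 80.
Deadweight loss = 37.5.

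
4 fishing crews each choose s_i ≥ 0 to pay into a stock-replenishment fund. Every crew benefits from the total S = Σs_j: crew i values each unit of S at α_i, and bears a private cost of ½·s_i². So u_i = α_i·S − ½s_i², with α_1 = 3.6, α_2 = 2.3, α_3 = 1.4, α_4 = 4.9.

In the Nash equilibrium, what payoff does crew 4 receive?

Crew i's FOC: ∂u_i/∂s_i = α_i − s_i = 0, so s_i* = α_i.
NE contributions = (3.6, 2.3, 1.4, 4.9); S = 12.2.
u_4 = α_4·S − ½·(s_4)² = 4.9·12.2 − ½·4.9² = 47.775.

47.775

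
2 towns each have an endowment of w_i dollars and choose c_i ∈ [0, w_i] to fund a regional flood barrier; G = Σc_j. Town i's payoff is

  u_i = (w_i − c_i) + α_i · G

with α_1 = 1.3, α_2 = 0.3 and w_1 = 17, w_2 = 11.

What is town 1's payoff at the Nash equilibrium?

∂u_i/∂c_i = α_i − 1, so town i contributes w_i if α_i > 1, else 0.
α_i > 1 for i ∈ {1}; NE contributions (17, 0), G = 17.
u_1 = (17 − 17) + 1.3·17 = 22.1.

22.1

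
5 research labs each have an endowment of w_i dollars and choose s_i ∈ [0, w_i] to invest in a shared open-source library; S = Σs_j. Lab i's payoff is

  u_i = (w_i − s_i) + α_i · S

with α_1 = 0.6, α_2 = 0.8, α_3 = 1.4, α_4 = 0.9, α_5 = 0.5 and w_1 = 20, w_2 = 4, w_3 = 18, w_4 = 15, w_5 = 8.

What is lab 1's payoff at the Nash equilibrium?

∂u_i/∂s_i = α_i − 1, so lab i contributes w_i if α_i > 1, else 0.
α_i > 1 for i ∈ {3}; NE contributions (0, 0, 18, 0, 0), S = 18.
u_1 = (20 − 0) + 0.6·18 = 30.8.

30.8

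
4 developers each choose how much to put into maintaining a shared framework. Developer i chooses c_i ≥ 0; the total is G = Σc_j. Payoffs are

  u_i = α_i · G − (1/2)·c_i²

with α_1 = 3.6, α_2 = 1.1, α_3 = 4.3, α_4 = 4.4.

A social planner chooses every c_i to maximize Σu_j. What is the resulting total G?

Planner FOC: ∂(Σu_j)/∂c_i = (Σα_j) − c_i = 0, so c_i^SO = Σα_j = 13.4 for every i; G^SO = 53.6.

53.6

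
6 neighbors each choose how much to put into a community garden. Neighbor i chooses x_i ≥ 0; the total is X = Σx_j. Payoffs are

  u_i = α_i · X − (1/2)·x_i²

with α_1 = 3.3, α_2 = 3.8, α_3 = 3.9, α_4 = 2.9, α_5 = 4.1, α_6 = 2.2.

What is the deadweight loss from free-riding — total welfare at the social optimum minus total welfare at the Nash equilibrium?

Neighbor i's FOC: ∂u_i/∂x_i = α_i − x_i = 0, so x_i* = α_i.
NE contributions = (3.3, 3.8, 3.9, 2.9, 4.1, 2.2); X = 20.2.
W^NE = (Σα)·X − ½Σα_i² = 20.2² − ½·70.6 = 372.74.
Planner sets x_i = Σα_j = 20.2 for every i, so X^SO = 6·20.2 = 121.2.
W^SO = (Σα)·X^SO − ½·6·(Σα)² = (6/2)·20.2² = 1224.12.
Deadweight loss = W^SO − W^NE = 851.38.

851.38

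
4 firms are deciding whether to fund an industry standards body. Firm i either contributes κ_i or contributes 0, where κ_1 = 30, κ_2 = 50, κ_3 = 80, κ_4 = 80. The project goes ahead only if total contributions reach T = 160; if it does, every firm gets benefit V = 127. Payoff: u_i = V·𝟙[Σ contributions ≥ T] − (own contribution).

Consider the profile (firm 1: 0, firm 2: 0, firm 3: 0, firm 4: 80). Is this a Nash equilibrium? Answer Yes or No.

No

Total = 80 < 160: not provided.
Firm 1 (pledges 0, payoff 0): pledging 30 → total 110, payoff -30. No gain.
Firm 2 (pledges 0, payoff 0): pledging 50 → total 130, payoff -50. No gain.
Firm 3 (pledges 0, payoff 0): pledging 80 → total 160, payoff 47. Profitable deviation.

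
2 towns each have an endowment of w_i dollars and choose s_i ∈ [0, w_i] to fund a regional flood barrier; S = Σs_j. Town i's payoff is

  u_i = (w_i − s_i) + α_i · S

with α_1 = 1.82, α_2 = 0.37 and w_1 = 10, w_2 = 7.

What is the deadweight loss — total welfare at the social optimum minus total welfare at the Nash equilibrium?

∂u_i/∂s_i = α_i − 1, so town i contributes w_i if α_i > 1, else 0.
α_i > 1 for i ∈ {1}; NE contributions (10, 0), S = 10.
W^NE = Σw_i − S^NE + (Σα_i)·S^NE = 17 + 1.19·10 = 28.9.
Planner: ∂(Σu_j)/∂s_i = Σα_j − 1 = 1.19 > 0, so everyone contributes w_i; S^SO = 17, W^SO = 17 + 1.19·17 = 37.23.
Deadweight loss = 8.33.

8.33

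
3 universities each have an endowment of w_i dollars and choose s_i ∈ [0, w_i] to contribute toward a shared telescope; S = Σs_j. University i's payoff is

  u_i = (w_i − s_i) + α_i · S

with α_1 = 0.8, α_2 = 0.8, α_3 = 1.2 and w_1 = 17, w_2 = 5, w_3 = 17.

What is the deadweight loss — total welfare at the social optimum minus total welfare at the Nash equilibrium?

∂u_i/∂s_i = α_i − 1, so university i contributes w_i if α_i > 1, else 0.
α_i > 1 for i ∈ {3}; NE contributions (0, 0, 17), S = 17.
W^NE = Σw_i − S^NE + (Σα_i)·S^NE = 39 + 1.8·17 = 69.6.
Planner: ∂(Σu_j)/∂s_i = Σα_j − 1 = 1.8 > 0, so everyone contributes w_i; S^SO = 39, W^SO = 39 + 1.8·39 = 109.2.
Deadweight loss = 39.6.

39.6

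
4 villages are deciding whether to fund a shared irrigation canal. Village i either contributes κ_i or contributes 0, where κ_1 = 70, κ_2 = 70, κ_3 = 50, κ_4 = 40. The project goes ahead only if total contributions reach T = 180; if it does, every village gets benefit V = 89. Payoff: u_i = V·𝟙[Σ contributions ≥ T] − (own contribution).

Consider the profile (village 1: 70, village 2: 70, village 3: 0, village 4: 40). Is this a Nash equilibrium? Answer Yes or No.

Total = 180 ≥ 180: provided.
Village 1 (pledges 70, payoff 19): dropping to 0 → total 110, payoff 0. No gain.
Village 2 (pledges 70, payoff 19): dropping to 0 → total 110, payoff 0. No gain.
Village 3 (pledges 0, payoff 89): pledging 50 → total 230, payoff 39. No gain.
Village 4 (pledges 40, payoff 49): dropping to 0 → total 140, payoff 0. No gain.

Yes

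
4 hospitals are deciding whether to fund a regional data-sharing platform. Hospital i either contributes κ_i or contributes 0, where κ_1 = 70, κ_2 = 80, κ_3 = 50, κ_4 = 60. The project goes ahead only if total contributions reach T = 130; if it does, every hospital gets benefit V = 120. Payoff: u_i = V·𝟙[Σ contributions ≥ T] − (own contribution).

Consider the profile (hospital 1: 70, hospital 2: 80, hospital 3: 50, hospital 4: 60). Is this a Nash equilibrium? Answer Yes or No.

Total = 260 ≥ 130: provided.
Hospital 1 (pledges 70, payoff 50): dropping to 0 → total 190, payoff 120. Profitable deviation.

No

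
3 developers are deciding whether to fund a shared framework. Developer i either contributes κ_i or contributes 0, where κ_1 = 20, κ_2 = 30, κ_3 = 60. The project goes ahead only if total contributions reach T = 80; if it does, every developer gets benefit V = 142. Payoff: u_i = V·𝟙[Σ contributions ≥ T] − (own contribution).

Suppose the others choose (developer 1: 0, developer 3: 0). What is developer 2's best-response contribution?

0

Others' total = 0. Even contributing 30 gives 30 < 80: no benefit either way.
Best response: 0.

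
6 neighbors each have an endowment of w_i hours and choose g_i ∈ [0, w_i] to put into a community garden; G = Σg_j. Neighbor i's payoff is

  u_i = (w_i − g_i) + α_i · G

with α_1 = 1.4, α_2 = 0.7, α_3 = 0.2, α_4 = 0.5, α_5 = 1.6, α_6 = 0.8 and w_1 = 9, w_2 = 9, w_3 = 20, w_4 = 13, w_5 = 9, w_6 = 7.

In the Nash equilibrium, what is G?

∂u_i/∂g_i = α_i − 1, so neighbor i contributes w_i if α_i > 1, else 0.
α_i > 1 for i ∈ {1, 5}; NE contributions (9, 0, 0, 0, 9, 0), G = 18.

18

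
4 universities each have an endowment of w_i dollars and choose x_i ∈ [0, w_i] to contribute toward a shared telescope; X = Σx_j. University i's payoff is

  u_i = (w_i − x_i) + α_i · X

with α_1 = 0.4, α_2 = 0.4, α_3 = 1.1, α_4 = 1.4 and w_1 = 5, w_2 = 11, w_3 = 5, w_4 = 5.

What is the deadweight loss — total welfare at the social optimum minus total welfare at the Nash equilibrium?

36.8

∂u_i/∂x_i = α_i − 1, so university i contributes w_i if α_i > 1, else 0.
α_i > 1 for i ∈ {3, 4}; NE contributions (0, 0, 5, 5), X = 10.
W^NE = Σw_i − X^NE + (Σα_i)·X^NE = 26 + 2.3·10 = 49.
Planner: ∂(Σu_j)/∂x_i = Σα_j − 1 = 2.3 > 0, so everyone contributes w_i; X^SO = 26, W^SO = 26 + 2.3·26 = 85.8.
Deadweight loss = 36.8.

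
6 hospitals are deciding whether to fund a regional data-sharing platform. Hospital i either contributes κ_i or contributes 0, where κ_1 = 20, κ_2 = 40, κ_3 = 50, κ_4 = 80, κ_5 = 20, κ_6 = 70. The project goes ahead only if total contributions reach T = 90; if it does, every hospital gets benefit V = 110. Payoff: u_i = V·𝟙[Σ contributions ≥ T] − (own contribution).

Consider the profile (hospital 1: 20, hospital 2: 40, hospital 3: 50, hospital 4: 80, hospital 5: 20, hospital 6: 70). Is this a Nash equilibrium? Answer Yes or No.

Total = 280 ≥ 90: provided.
Hospital 1 (pledges 20, payoff 90): dropping to 0 → total 260, payoff 110. Profitable deviation.

No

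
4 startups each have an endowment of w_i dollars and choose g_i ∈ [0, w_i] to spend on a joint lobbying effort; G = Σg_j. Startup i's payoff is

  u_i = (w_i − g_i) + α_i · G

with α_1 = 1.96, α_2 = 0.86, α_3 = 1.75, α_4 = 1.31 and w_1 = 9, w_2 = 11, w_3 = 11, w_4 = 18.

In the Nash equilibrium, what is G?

∂u_i/∂g_i = α_i − 1, so startup i contributes w_i if α_i > 1, else 0.
α_i > 1 for i ∈ {1, 3, 4}; NE contributions (9, 0, 11, 18), G = 38.

38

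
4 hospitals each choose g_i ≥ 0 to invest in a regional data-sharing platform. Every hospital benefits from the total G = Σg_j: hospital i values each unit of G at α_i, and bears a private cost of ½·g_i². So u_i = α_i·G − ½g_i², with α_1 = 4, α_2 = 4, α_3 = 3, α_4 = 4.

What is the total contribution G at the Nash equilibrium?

Hospital i's FOC: ∂u_i/∂g_i = α_i − g_i = 0, so g_i* = α_i.
NE contributions = (4, 4, 3, 4); G = 15.

15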